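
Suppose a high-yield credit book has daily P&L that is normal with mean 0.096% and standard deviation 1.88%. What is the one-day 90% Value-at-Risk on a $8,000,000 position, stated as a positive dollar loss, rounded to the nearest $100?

At 90% one-sided, z = 1.282.
VaR = −μ + z·σ = −(0.096%) + 1.282 × 1.88% = 2.314%.
On $8,000,000: 0.02314 × $8,000,000 = $185,120.

$185,100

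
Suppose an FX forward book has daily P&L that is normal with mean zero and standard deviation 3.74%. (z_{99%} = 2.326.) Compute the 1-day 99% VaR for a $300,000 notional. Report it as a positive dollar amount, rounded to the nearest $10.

$26,100

VaR = z·σ = 2.326 × 3.74% = 8.699%.
On $300,000: 0.08699 × $300,000 = $26,097.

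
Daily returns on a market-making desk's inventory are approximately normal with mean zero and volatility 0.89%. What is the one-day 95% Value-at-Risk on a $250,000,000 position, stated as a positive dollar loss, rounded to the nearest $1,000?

At 95% one-sided, z = 1.645.
VaR = z·σ = 1.645 × 0.89% = 1.464%.
On $250,000,000: 0.01464 × $250,000,000 = $3,660,000.

$3,660,000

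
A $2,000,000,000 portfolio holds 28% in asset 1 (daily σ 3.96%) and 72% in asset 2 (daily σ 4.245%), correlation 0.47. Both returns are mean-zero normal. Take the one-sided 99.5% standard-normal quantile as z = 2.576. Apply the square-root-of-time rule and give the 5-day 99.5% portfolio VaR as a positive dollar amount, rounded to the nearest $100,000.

$427,300,000

σ_p = √(0.28²·3.96² + 0.72²·4.245² + 2·0.47·0.28·0.72·3.96·4.245) = 3.709%.
σ_{5d} = 3.709% × √5 = 8.294%.
VaR = 2.576 × 8.294% = 21.365%; on $2,000,000,000 that is $427,300,000.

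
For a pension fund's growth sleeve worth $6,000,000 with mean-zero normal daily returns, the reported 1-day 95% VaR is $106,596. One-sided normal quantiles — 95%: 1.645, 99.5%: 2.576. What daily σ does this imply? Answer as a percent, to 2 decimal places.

1.08%

VaR as a fraction: $106,596 / $6,000,000 = 1.777%.
σ = VaR / z = 1.777% / 1.645 = 1.080%.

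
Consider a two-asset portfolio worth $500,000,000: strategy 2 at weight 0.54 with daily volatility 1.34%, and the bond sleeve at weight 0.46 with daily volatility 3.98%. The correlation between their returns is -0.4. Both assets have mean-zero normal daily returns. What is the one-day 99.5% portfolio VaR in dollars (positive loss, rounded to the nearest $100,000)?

σ_p² = 0.54²·1.34² + 0.46²·3.98² + 2·-0.4·0.54·0.46·1.34·3.98 = 2.8156 (%²).
σ_p = √2.8156 = 1.678%.
At 99.5%, z = 2.576.
VaR = 2.576 × 1.678% = 4.323%; on $500,000,000 that is $21,615,000.

$21,600,000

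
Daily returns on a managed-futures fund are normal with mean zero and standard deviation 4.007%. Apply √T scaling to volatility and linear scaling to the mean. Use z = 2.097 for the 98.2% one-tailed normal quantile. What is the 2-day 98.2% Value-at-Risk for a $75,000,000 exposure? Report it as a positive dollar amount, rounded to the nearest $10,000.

σ_{2d} = 4.007% × √2 = 5.667%.
VaR = 2.097 × 5.667% = 11.884%.
On $75,000,000: 0.11884 × $75,000,000 = $8,913,000.

$8,910,000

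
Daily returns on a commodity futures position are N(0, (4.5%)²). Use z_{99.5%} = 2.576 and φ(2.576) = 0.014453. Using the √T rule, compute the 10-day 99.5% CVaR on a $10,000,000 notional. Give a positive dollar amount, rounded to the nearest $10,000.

σ_{10d} = 4.5% × √10 = 14.230%.
ES multiplier = φ(z)/(1−α) = 0.014453/0.005 = 2.891.
ES = 14.230% × 2.891 = 41.139%; on $10,000,000: $4,113,900.

$4,110,000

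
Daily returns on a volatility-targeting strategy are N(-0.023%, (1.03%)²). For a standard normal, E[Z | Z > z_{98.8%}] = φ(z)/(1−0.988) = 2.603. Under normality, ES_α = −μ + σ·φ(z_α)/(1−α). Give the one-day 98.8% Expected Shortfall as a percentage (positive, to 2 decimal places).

ES = −(-0.023%) + 1.03% × 2.603 = 2.704%.

2.70%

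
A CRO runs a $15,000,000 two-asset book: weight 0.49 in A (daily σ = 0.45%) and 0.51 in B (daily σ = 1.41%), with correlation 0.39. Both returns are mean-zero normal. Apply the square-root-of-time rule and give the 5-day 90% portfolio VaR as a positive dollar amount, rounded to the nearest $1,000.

σ_p = √(0.49²·0.45² + 0.51²·1.41² + 2·0.39·0.49·0.51·0.45·1.41) = 0.830%.
σ_{5d} = 0.830% × √5 = 1.856%.
z(90%) = 1.282.
VaR = 1.282 × 1.856% = 2.379%; on $15,000,000 that is $356,850.

$357,000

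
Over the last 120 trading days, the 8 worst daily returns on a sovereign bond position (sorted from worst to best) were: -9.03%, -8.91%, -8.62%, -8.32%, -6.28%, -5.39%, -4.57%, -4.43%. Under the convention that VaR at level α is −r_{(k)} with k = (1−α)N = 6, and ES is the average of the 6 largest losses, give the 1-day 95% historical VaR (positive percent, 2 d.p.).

k = 6; the 6th lowest return is -5.39%, so VaR = 5.39%.

5.39%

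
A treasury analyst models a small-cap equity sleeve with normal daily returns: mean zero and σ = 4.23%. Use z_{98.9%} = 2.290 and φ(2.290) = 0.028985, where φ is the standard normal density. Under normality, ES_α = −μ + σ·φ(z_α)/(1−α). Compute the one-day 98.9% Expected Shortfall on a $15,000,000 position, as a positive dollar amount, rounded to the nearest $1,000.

$1,672,000

Tail multiplier: φ(z)/(1−α) = 0.028985 / 0.011 = 2.635.
ES = 4.23% × 2.635 = 11.146%.
On $15,000,000: 0.11146 × $15,000,000 = $1,671,900.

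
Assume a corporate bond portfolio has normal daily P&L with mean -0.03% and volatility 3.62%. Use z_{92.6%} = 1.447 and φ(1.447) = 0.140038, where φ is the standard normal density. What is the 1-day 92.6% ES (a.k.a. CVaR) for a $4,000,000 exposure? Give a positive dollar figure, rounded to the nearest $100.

$275,200

Tail multiplier: φ(z)/(1−α) = 0.140038 / 0.074 = 1.892.
ES = −(-0.03%) + 3.62% × 1.892 = 6.879%.
On $4,000,000: 0.06879 × $4,000,000 = $275,160.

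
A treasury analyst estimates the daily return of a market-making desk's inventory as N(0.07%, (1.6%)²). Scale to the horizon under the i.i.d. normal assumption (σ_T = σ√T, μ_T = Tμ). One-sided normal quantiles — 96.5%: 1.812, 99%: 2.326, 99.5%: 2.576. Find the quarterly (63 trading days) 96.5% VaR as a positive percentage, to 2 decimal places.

σ_{63d} = 1.6% × √63 = 12.700%; μ_{63d} = 63 × 0.07% = 4.410%.
VaR = −(4.410%) + 1.812 × 12.700% = 18.602%.

18.60%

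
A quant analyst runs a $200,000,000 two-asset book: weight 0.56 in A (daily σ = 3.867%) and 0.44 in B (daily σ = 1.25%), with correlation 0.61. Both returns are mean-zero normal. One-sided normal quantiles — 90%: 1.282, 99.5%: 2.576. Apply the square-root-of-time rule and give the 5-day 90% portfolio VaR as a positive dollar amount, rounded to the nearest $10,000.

σ_p = √(0.56²·3.867² + 0.44²·1.25² + 2·0.61·0.56·0.44·3.867·1.25) = 2.539%.
σ_{5d} = 2.539% × √5 = 5.677%.
VaR = 1.282 × 5.677% = 7.278%; on $200,000,000 that is $14,556,000.

$14,560,000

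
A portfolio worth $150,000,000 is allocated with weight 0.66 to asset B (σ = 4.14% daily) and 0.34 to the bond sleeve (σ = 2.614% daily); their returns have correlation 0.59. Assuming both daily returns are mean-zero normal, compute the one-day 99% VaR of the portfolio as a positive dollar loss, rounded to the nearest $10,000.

σ_p² = 0.66²·4.14² + 0.34²·2.614² + 2·0.59·0.66·0.34·4.14·2.614 = 11.1215 (%²).
σ_p = √11.1215 = 3.335%.
At 99%, z = 2.326.
VaR = 2.326 × 3.335% = 7.757%; on $150,000,000 that is $11,635,500.

$11,640,000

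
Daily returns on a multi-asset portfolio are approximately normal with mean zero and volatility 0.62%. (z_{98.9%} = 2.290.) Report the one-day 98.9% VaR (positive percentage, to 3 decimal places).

VaR = z·σ = 2.290 × 0.62% = 1.420%.

1.420%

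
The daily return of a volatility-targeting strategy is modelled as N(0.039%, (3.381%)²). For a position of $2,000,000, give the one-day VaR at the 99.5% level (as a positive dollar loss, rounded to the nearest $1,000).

$173,000

At 99.5% one-sided, z = 2.576.
VaR = −μ + z·σ = −(0.039%) + 2.576 × 3.381% = 8.670%.
On $2,000,000: 0.08670 × $2,000,000 = $173,400.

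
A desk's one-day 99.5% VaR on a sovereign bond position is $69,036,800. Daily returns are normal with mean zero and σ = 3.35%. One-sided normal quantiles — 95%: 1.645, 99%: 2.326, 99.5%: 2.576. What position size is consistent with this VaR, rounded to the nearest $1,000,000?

$800,000,000

VaR as a fraction of value: z·σ = 2.576 × 3.35% = 8.6296%.
Position = $69,036,800 / 0.086296 = $800,000,000.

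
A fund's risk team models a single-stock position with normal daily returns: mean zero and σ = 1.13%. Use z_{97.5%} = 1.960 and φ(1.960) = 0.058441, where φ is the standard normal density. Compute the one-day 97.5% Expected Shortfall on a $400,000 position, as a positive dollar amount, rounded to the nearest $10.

Tail multiplier: φ(z)/(1−α) = 0.058441 / 0.025 = 2.338.
ES = 1.13% × 2.338 = 2.642%.
On $400,000: 0.02642 × $400,000 = $10,568.

$10,570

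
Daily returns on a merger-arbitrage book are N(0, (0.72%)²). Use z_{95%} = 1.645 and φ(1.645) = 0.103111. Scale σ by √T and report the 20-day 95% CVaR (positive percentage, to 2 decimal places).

6.64%

σ_{20d} = 0.72% × √20 = 3.220%.
ES multiplier = φ(z)/(1−α) = 0.103111/0.05 = 2.062.
ES = 3.220% × 2.062 = 6.640%.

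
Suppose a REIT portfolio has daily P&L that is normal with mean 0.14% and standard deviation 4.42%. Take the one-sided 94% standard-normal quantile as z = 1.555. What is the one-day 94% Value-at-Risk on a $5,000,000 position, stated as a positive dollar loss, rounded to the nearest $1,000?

VaR = −μ + z·σ = −(0.14%) + 1.555 × 4.42% = 6.733%.
On $5,000,000: 0.06733 × $5,000,000 = $336,650.

$337,000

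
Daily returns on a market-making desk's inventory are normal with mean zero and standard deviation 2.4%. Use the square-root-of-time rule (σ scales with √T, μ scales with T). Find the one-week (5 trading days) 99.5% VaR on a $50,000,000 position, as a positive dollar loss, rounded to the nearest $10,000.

At 99.5%, z = 2.576.
σ_{5d} = 2.4% × √5 = 5.367%.
VaR = 2.576 × 5.367% = 13.825%.
On $50,000,000: 0.13825 × $50,000,000 = $6,912,500.

$6,910,000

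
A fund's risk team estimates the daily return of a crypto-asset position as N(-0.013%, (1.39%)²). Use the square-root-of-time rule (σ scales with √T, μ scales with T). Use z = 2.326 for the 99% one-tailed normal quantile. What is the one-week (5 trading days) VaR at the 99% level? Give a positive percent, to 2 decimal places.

σ_{5d} = 1.39% × √5 = 3.108%; μ_{5d} = 5 × -0.013% = -0.065%.
VaR = −(-0.065%) + 2.326 × 3.108% = 7.294%.

7.29%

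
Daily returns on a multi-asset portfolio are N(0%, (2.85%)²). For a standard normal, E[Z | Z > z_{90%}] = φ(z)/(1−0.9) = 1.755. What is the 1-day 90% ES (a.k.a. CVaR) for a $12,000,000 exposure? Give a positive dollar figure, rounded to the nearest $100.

$600,200

ES = 2.85% × 1.755 = 5.002%.
On $12,000,000: 0.05002 × $12,000,000 = $600,240.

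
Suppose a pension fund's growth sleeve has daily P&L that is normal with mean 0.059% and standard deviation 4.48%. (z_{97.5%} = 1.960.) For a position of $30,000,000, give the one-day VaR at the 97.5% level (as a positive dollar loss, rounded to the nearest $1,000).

VaR = −μ + z·σ = −(0.059%) + 1.960 × 4.48% = 8.722%.
On $30,000,000: 0.08722 × $30,000,000 = $2,616,600.

$2,617,000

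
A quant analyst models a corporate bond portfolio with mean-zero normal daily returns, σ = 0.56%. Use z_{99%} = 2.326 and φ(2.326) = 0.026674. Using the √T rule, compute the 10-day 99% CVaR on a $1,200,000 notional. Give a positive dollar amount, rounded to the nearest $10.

σ_{10d} = 0.56% × √10 = 1.771%.
ES multiplier = φ(z)/(1−α) = 0.026674/0.01 = 2.667.
ES = 1.771% × 2.667 = 4.723%; on $1,200,000: $56,676.

$56,680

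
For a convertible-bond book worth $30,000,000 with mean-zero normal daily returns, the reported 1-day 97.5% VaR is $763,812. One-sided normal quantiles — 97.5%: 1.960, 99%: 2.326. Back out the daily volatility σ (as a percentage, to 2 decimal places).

VaR as a fraction: $763,812 / $30,000,000 = 2.546%.
σ = VaR / z = 2.546% / 1.960 = 1.299%.

1.30%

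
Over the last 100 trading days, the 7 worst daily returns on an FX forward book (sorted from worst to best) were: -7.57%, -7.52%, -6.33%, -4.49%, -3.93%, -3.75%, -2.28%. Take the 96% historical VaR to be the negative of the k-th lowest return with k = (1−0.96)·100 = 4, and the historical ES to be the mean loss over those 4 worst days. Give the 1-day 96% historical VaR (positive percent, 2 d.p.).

4.49%

k = 4; the 4th lowest return is -4.49%, so VaR = 4.49%.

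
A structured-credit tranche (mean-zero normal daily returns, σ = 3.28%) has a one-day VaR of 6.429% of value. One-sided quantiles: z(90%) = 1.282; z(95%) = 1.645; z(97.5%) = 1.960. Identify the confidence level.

Implied z = VaR/σ = 6.429 / 3.28 = 1.960.
This matches z(97.5%) = 1.960.

97.5%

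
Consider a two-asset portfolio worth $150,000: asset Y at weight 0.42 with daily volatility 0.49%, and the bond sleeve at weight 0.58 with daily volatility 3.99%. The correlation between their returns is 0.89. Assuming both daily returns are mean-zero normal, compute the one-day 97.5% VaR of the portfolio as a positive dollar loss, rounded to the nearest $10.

σ_p² = 0.42²·0.49² + 0.58²·3.99² + 2·0.89·0.42·0.58·0.49·3.99 = 6.2456 (%²).
σ_p = √6.2456 = 2.499%.
At 97.5%, z = 1.960.
VaR = 1.960 × 2.499% = 4.898%; on $150,000 that is $7,347.

$7,350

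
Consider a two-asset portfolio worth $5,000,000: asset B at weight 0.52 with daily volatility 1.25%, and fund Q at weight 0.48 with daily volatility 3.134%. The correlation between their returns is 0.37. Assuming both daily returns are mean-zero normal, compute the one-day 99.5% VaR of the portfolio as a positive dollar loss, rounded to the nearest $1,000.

σ_p² = 0.52²·1.25² + 0.48²·3.134² + 2·0.37·0.52·0.48·1.25·3.134 = 3.4091 (%²).
σ_p = √3.4091 = 1.846%.
At 99.5%, z = 2.576.
VaR = 2.576 × 1.846% = 4.755%; on $5,000,000 that is $237,750.

$238,000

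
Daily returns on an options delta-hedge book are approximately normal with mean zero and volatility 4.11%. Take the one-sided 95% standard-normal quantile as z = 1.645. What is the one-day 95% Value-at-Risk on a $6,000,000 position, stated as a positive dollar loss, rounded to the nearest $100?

$405,700

VaR = z·σ = 1.645 × 4.11% = 6.761%.
On $6,000,000: 0.06761 × $6,000,000 = $405,660.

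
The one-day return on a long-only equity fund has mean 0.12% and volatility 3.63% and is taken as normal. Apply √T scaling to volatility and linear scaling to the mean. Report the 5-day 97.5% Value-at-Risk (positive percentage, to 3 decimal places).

At 97.5%, z = 1.960.
σ_{5d} = 3.63% × √5 = 8.117%; μ_{5d} = 5 × 0.12% = 0.600%.
VaR = −(0.600%) + 1.960 × 8.117% = 15.309%.

15.309%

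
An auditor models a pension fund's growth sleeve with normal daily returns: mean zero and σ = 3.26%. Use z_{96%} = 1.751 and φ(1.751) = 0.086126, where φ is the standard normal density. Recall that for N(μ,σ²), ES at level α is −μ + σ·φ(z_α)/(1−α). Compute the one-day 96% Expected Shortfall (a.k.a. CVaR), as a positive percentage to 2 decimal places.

Tail multiplier: φ(z)/(1−α) = 0.086126 / 0.04 = 2.153.
ES = 3.26% × 2.153 = 7.019%.

7.02%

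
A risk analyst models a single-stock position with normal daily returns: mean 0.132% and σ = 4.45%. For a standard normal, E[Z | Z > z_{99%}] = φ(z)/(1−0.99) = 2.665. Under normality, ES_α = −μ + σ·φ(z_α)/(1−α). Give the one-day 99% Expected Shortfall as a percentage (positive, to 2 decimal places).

11.73%

ES = −(0.132%) + 4.45% × 2.665 = 11.727%.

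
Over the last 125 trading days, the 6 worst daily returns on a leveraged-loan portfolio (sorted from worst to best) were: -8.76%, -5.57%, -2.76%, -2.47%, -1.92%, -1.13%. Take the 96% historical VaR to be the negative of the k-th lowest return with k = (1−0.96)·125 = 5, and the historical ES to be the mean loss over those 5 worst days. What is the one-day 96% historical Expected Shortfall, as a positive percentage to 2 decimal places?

The 5 worst returns sum to -21.48%.
ES = −(-21.48%) / 5 = 4.296% ≈ 4.30%.

4.30%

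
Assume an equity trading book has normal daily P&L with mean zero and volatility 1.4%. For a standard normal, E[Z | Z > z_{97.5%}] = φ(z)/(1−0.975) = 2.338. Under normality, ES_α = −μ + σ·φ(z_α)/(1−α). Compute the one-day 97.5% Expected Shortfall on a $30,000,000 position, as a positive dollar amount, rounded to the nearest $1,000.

$982,000

ES = 1.4% × 2.338 = 3.273%.
On $30,000,000: 0.03273 × $30,000,000 = $981,900.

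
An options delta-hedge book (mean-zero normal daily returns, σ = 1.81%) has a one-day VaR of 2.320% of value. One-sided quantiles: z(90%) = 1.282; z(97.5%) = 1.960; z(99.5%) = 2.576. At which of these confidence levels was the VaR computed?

Implied z = VaR/σ = 2.320 / 1.81 = 1.282.
This matches z(90%) = 1.282.

90%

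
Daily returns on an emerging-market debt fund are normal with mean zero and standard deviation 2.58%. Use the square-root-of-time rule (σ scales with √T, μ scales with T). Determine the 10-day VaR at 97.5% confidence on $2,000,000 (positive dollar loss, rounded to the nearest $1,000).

At 97.5%, z = 1.960.
σ_{10d} = 2.58% × √10 = 8.159%.
VaR = 1.960 × 8.159% = 15.992%.
On $2,000,000: 0.15992 × $2,000,000 = $319,840.

$320,000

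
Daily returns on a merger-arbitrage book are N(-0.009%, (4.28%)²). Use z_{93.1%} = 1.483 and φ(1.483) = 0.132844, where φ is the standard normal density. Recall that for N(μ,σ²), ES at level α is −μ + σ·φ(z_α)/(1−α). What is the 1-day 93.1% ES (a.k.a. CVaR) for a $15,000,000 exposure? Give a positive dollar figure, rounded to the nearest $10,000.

$1,240,000

Tail multiplier: φ(z)/(1−α) = 0.132844 / 0.069 = 1.925.
ES = −(-0.009%) + 4.28% × 1.925 = 8.248%.
On $15,000,000: 0.08248 × $15,000,000 = $1,237,200.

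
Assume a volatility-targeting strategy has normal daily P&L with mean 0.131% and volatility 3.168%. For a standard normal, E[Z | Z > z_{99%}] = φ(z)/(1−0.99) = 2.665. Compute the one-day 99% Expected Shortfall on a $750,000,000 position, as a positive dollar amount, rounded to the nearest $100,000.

$62,300,000

ES = −(0.131%) + 3.168% × 2.665 = 8.312%.
On $750,000,000: 0.08312 × $750,000,000 = $62,340,000.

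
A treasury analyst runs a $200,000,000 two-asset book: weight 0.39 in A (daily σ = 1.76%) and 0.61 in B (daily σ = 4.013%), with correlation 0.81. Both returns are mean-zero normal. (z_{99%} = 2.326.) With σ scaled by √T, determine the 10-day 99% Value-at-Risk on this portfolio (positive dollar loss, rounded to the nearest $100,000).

$44,600,000

σ_p = √(0.39²·1.76² + 0.61²·4.013² + 2·0.81·0.39·0.61·1.76·4.013) = 3.031%.
σ_{10d} = 3.031% × √10 = 9.585%.
VaR = 2.326 × 9.585% = 22.295%; on $200,000,000 that is $44,590,000.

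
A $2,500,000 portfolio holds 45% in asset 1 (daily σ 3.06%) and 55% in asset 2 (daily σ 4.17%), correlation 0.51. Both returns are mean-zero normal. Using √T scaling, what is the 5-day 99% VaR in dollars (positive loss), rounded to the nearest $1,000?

$419,000

σ_p = √(0.45²·3.06² + 0.55²·4.17² + 2·0.51·0.45·0.55·3.06·4.17) = 3.221%.
σ_{5d} = 3.221% × √5 = 7.202%.
z(99%) = 2.326.
VaR = 2.326 × 7.202% = 16.752%; on $2,500,000 that is $418,800.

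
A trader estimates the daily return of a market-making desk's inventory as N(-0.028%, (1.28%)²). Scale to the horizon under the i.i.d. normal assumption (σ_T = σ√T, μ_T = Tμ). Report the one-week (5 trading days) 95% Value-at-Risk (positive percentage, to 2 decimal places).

4.85%

At 95%, z = 1.645.
σ_{5d} = 1.28% × √5 = 2.862%; μ_{5d} = 5 × -0.028% = -0.140%.
VaR = −(-0.140%) + 1.645 × 2.862% = 4.848%.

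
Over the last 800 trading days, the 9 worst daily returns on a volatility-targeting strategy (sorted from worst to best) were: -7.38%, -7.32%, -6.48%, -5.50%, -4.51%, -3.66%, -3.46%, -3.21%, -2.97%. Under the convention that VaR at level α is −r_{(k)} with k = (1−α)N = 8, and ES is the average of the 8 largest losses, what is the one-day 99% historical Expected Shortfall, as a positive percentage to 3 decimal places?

5.190%

The 8 worst returns sum to -41.52%.
ES = −(-41.52%) / 8 = 5.19% ≈ 5.190%.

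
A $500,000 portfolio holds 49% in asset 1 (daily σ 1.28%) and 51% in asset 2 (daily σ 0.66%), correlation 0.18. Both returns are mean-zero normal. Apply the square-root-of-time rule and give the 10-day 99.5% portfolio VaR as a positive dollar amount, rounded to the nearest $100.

$31,100

σ_p = √(0.49²·1.28² + 0.51²·0.66² + 2·0.18·0.49·0.51·1.28·0.66) = 0.763%.
σ_{10d} = 0.763% × √10 = 2.413%.
z(99.5%) = 2.576.
VaR = 2.576 × 2.413% = 6.216%; on $500,000 that is $31,080.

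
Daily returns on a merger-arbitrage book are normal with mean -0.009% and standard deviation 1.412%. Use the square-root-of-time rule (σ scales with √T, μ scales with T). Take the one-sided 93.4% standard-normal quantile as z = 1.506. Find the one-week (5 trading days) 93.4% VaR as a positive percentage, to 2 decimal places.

4.80%

σ_{5d} = 1.412% × √5 = 3.157%; μ_{5d} = 5 × -0.009% = -0.045%.
VaR = −(-0.045%) + 1.506 × 3.157% = 4.799%.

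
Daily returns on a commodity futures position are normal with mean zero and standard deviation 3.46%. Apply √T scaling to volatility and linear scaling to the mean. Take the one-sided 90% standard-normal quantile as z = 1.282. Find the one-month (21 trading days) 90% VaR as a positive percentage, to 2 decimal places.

20.33%

σ_{21d} = 3.46% × √21 = 15.856%.
VaR = 1.282 × 15.856% = 20.327%.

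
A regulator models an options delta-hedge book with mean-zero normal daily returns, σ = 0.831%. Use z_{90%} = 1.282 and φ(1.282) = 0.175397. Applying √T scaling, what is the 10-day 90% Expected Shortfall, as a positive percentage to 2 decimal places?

4.61%

σ_{10d} = 0.831% × √10 = 2.628%.
ES multiplier = φ(z)/(1−α) = 0.175397/0.1 = 1.754.
ES = 2.628% × 1.754 = 4.610%.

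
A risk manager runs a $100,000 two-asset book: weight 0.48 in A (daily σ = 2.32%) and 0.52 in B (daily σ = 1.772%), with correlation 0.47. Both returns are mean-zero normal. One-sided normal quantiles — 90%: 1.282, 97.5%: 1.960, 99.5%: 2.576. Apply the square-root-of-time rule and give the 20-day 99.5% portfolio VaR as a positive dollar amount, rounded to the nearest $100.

$20,100

σ_p = √(0.48²·2.32² + 0.52²·1.772² + 2·0.47·0.48·0.52·2.32·1.772) = 1.747%.
σ_{20d} = 1.747% × √20 = 7.813%.
VaR = 2.576 × 7.813% = 20.126%; on $100,000 that is $20,126.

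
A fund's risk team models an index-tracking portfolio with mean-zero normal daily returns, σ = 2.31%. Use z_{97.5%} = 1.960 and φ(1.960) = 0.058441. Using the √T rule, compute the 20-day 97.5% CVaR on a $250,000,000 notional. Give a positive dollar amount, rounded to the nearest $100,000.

σ_{20d} = 2.31% × √20 = 10.331%.
ES multiplier = φ(z)/(1−α) = 0.058441/0.025 = 2.338.
ES = 10.331% × 2.338 = 24.154%; on $250,000,000: $60,385,000.

$60,400,000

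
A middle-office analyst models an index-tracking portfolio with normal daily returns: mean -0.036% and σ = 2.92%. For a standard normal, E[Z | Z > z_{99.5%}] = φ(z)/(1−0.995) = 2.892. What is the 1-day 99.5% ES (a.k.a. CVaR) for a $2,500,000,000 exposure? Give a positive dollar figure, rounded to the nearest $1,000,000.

$212,000,000

ES = −(-0.036%) + 2.92% × 2.892 = 8.481%.
On $2,500,000,000: 0.08481 × $2,500,000,000 = $212,025,000.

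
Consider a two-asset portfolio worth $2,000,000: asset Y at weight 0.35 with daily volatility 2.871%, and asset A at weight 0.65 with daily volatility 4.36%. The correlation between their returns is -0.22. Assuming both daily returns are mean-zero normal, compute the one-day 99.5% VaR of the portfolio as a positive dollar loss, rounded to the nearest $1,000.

$144,000

σ_p² = 0.35²·2.871² + 0.65²·4.36² + 2·-0.22·0.35·0.65·2.871·4.36 = 7.7883 (%²).
σ_p = √7.7883 = 2.791%.
At 99.5%, z = 2.576.
VaR = 2.576 × 2.791% = 7.190%; on $2,000,000 that is $143,800.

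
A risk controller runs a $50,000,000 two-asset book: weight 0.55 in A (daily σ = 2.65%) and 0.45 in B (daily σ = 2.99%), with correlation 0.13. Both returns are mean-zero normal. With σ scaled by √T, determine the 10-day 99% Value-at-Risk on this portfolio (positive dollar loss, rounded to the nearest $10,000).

$7,750,000

σ_p = √(0.55²·2.65² + 0.45²·2.99² + 2·0.13·0.55·0.45·2.65·2.99) = 2.108%.
σ_{10d} = 2.108% × √10 = 6.666%.
z(99%) = 2.326.
VaR = 2.326 × 6.666% = 15.505%; on $50,000,000 that is $7,752,500.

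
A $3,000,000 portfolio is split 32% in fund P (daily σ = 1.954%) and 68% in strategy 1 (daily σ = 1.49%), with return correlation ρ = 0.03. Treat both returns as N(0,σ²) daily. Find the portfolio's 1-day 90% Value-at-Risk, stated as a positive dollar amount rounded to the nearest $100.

σ_p² = 0.32²·1.954² + 0.68²·1.49² + 2·0.03·0.32·0.68·1.954·1.49 = 1.4556 (%²).
σ_p = √1.4556 = 1.206%.
At 90%, z = 1.282.
VaR = 1.282 × 1.206% = 1.546%; on $3,000,000 that is $46,380.

$46,400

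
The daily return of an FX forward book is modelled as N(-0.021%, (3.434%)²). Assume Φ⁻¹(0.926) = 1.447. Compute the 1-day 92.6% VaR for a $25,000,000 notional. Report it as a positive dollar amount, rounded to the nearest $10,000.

$1,250,000

VaR = −μ + z·σ = −(-0.021%) + 1.447 × 3.434% = 4.990%.
On $25,000,000: 0.04990 × $25,000,000 = $1,247,500.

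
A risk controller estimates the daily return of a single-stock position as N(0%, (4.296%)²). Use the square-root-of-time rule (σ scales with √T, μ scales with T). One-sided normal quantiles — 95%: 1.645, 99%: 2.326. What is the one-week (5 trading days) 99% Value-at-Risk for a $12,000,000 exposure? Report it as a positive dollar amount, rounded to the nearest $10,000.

σ_{5d} = 4.296% × √5 = 9.606%.
VaR = 2.326 × 9.606% = 22.344%.
On $12,000,000: 0.22344 × $12,000,000 = $2,681,280.

$2,680,000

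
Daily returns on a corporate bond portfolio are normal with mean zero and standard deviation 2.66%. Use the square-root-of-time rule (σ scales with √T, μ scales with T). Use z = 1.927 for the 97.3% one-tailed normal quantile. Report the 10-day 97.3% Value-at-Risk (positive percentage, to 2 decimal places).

16.21%

σ_{10d} = 2.66% × √10 = 8.412%.
VaR = 1.927 × 8.412% = 16.210%.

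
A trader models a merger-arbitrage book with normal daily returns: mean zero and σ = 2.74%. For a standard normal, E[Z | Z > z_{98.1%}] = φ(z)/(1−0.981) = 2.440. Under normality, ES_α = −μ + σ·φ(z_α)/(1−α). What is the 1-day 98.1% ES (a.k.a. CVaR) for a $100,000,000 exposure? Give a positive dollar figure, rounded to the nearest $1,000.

ES = 2.74% × 2.440 = 6.686%.
On $100,000,000: 0.06686 × $100,000,000 = $6,686,000.

$6,686,000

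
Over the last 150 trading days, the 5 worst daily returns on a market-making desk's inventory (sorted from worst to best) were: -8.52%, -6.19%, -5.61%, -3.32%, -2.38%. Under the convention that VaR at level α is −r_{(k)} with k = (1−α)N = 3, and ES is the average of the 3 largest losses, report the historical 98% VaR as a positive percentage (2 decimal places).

k = 3; the 3rd lowest return is -5.61%, so VaR = 5.61%.

5.61%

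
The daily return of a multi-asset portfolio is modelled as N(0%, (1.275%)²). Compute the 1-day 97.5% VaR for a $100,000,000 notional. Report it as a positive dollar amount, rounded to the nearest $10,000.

At 97.5% one-sided, z = 1.960.
VaR = z·σ = 1.960 × 1.275% = 2.499%.
On $100,000,000: 0.02499 × $100,000,000 = $2,499,000.

$2,500,000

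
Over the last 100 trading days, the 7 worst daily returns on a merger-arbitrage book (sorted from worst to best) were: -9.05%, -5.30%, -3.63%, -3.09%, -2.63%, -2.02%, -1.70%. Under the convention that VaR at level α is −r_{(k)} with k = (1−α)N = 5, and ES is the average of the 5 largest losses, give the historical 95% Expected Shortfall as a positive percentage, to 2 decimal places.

4.74%

The 5 worst returns sum to -23.70%.
ES = −(-23.70%) / 5 = 4.74%.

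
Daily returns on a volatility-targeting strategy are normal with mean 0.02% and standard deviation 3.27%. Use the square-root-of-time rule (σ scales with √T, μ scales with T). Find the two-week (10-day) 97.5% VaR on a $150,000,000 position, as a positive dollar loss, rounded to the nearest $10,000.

$30,100,000

At 97.5%, z = 1.960.
σ_{10d} = 3.27% × √10 = 10.341%; μ_{10d} = 10 × 0.02% = 0.200%.
VaR = −(0.200%) + 1.960 × 10.341% = 20.068%.
On $150,000,000: 0.20068 × $150,000,000 = $30,102,000.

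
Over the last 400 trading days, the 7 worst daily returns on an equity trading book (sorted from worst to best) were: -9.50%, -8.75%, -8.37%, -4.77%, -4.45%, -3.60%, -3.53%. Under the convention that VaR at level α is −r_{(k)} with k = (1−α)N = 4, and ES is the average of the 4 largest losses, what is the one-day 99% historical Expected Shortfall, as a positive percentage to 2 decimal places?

7.85%

The 4 worst returns sum to -31.39%.
ES = −(-31.39%) / 4 = 7.8475% ≈ 7.85%.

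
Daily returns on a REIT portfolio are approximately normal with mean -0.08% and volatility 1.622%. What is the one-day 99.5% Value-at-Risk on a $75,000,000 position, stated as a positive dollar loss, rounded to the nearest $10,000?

$3,190,000

At 99.5% one-sided, z = 2.576.
VaR = −μ + z·σ = −(-0.08%) + 2.576 × 1.622% = 4.258%.
On $75,000,000: 0.04258 × $75,000,000 = $3,193,500.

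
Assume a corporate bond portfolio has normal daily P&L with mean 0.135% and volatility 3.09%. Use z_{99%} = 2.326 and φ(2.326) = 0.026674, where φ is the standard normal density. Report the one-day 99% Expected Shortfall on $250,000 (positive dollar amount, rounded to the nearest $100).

$20,300

Tail multiplier: φ(z)/(1−α) = 0.026674 / 0.01 = 2.667.
ES = −(0.135%) + 3.09% × 2.667 = 8.106%.
On $250,000: 0.08106 × $250,000 = $20,265.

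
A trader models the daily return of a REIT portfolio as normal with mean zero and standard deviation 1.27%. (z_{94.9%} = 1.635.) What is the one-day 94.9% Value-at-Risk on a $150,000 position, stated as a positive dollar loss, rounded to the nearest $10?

$3,110

VaR = z·σ = 1.635 × 1.27% = 2.076%.
On $150,000: 0.02076 × $150,000 = $3,114.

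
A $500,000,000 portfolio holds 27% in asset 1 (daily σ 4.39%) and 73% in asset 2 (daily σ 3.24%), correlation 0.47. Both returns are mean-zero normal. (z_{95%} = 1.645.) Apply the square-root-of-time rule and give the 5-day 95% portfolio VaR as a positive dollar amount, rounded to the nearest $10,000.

$57,090,000

σ_p = √(0.27²·4.39² + 0.73²·3.24² + 2·0.47·0.27·0.73·4.39·3.24) = 3.104%.
σ_{5d} = 3.104% × √5 = 6.941%.
VaR = 1.645 × 6.941% = 11.418%; on $500,000,000 that is $57,090,000.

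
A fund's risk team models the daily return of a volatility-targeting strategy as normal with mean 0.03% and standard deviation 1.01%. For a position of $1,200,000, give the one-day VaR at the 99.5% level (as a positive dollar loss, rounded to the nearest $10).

$30,860

At 99.5% one-sided, z = 2.576.
VaR = −μ + z·σ = −(0.03%) + 2.576 × 1.01% = 2.572%.
On $1,200,000: 0.02572 × $1,200,000 = $30,864.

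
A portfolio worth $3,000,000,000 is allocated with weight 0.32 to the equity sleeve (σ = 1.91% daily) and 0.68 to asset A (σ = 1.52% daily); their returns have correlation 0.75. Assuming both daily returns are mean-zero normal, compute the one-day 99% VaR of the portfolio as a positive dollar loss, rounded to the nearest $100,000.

$107,900,000

σ_p² = 0.32²·1.91² + 0.68²·1.52² + 2·0.75·0.32·0.68·1.91·1.52 = 2.3895 (%²).
σ_p = √2.3895 = 1.546%.
At 99%, z = 2.326.
VaR = 2.326 × 1.546% = 3.596%; on $3,000,000,000 that is $107,880,000.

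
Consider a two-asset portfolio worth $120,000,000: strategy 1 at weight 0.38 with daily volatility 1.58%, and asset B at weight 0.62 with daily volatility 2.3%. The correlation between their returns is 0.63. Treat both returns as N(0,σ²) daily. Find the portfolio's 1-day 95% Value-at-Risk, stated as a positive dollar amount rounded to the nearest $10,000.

σ_p² = 0.38²·1.58² + 0.62²·2.3² + 2·0.63·0.38·0.62·1.58·2.3 = 3.4727 (%²).
σ_p = √3.4727 = 1.864%.
At 95%, z = 1.645.
VaR = 1.645 × 1.864% = 3.066%; on $120,000,000 that is $3,679,200.

$3,680,000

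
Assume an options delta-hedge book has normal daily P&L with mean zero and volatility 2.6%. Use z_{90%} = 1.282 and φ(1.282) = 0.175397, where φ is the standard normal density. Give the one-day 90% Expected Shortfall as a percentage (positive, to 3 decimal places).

Tail multiplier: φ(z)/(1−α) = 0.175397 / 0.1 = 1.754.
ES = 2.6% × 1.754 = 4.560%.

4.560%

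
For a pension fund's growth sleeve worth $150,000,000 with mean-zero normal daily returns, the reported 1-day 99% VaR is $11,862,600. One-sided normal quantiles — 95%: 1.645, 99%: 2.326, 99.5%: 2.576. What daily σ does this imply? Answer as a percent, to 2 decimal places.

3.40%

VaR as a fraction: $11,862,600 / $150,000,000 = 7.908%.
σ = VaR / z = 7.908% / 2.326 = 3.400%.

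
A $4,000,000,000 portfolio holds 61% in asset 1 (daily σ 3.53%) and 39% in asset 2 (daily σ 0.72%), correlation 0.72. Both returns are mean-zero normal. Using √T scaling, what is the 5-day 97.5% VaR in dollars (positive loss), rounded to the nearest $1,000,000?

σ_p = √(0.61²·3.53² + 0.39²·0.72² + 2·0.72·0.61·0.39·3.53·0.72) = 2.364%.
σ_{5d} = 2.364% × √5 = 5.286%.
z(97.5%) = 1.960.
VaR = 1.960 × 5.286% = 10.361%; on $4,000,000,000 that is $414,440,000.

$414,000,000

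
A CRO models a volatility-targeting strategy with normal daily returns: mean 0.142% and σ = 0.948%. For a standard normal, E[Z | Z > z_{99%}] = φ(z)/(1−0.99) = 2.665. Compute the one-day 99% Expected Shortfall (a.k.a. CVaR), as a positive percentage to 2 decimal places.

2.38%

ES = −(0.142%) + 0.948% × 2.665 = 2.384%.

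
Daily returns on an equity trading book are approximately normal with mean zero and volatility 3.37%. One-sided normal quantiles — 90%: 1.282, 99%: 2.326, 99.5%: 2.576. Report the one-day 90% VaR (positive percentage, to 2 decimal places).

VaR = z·σ = 1.282 × 3.37% = 4.320%.

4.32%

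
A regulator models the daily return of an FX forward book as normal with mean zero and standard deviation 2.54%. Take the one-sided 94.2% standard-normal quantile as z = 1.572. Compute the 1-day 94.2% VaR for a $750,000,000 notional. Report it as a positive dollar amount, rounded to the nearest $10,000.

VaR = z·σ = 1.572 × 2.54% = 3.993%.
On $750,000,000: 0.03993 × $750,000,000 = $29,947,500.

$29,950,000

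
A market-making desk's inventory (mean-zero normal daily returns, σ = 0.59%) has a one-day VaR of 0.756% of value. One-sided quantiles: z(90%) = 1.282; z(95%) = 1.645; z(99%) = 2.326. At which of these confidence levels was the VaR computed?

90%

Implied z = VaR/σ = 0.756 / 0.59 = 1.281.
This matches z(90%) = 1.282.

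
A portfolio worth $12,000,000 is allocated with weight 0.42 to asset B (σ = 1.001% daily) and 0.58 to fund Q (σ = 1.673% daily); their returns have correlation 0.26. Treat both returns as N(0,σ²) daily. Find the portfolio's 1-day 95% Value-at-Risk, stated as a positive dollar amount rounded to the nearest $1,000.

$228,000

σ_p² = 0.42²·1.001² + 0.58²·1.673² + 2·0.26·0.42·0.58·1.001·1.673 = 1.3304 (%²).
σ_p = √1.3304 = 1.153%.
At 95%, z = 1.645.
VaR = 1.645 × 1.153% = 1.897%; on $12,000,000 that is $227,640.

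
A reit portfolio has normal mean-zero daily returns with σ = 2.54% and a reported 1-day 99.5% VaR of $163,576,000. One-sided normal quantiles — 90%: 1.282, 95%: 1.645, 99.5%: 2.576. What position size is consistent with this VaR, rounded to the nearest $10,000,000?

VaR as a fraction of value: z·σ = 2.576 × 2.54% = 6.54304%.
Position = $163,576,000 / 0.0654304 = $2,500,000,000.

$2,500,000,000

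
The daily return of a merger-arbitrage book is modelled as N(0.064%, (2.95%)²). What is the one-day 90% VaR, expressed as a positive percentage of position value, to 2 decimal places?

At 90% one-sided, z = 1.282.
VaR = −μ + z·σ = −(0.064%) + 1.282 × 2.95% = 3.718%.

3.72%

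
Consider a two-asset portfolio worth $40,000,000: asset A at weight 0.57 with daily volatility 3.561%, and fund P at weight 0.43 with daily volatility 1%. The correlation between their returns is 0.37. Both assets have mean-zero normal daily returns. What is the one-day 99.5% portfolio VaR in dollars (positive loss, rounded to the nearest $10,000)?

$2,290,000

σ_p² = 0.57²·3.561² + 0.43²·1² + 2·0.37·0.57·0.43·3.561·1 = 4.9507 (%²).
σ_p = √4.9507 = 2.225%.
At 99.5%, z = 2.576.
VaR = 2.576 × 2.225% = 5.732%; on $40,000,000 that is $2,292,800.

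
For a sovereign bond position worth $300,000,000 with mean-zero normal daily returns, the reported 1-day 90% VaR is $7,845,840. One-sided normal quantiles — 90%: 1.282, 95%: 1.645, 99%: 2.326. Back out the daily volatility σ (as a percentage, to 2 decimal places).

VaR as a fraction: $7,845,840 / $300,000,000 = 2.615%.
σ = VaR / z = 2.615% / 1.282 = 2.040%.

2.04%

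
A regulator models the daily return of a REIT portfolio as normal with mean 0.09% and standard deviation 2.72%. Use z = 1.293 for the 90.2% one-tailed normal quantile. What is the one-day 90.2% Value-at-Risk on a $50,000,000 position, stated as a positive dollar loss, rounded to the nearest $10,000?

$1,710,000

VaR = −μ + z·σ = −(0.09%) + 1.293 × 2.72% = 3.427%.
On $50,000,000: 0.03427 × $50,000,000 = $1,713,500.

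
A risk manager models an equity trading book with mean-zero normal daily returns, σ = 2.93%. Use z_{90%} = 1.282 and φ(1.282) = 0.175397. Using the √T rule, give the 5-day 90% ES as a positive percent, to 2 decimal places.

σ_{5d} = 2.93% × √5 = 6.552%.
ES multiplier = φ(z)/(1−α) = 0.175397/0.1 = 1.754.
ES = 6.552% × 1.754 = 11.492%.

11.49%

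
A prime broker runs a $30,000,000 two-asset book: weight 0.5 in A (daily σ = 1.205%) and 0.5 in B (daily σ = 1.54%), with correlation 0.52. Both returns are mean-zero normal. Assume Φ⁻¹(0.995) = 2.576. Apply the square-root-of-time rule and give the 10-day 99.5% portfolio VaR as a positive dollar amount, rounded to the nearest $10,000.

$2,930,000

σ_p = √(0.5²·1.205² + 0.5²·1.54² + 2·0.52·0.5·0.5·1.205·1.54) = 1.199%.
σ_{10d} = 1.199% × √10 = 3.792%.
VaR = 2.576 × 3.792% = 9.768%; on $30,000,000 that is $2,930,400.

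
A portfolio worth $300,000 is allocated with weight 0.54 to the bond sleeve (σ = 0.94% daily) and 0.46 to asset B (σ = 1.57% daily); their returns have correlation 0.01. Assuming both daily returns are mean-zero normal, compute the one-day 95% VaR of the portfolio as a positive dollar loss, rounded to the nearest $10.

$4,380

σ_p² = 0.54²·0.94² + 0.46²·1.57² + 2·0.01·0.54·0.46·0.94·1.57 = 0.7866 (%²).
σ_p = √0.7866 = 0.887%.
At 95%, z = 1.645.
VaR = 1.645 × 0.887% = 1.459%; on $300,000 that is $4,377.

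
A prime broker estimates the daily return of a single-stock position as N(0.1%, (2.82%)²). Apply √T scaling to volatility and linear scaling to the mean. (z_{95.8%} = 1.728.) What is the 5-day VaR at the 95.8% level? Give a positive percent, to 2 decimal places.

10.40%

σ_{5d} = 2.82% × √5 = 6.306%; μ_{5d} = 5 × 0.1% = 0.500%.
VaR = −(0.500%) + 1.728 × 6.306% = 10.397%.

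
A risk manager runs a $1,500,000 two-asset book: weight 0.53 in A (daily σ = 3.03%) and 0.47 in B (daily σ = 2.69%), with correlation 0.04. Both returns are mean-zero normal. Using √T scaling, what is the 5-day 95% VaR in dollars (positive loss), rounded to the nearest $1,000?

σ_p = √(0.53²·3.03² + 0.47²·2.69² + 2·0.04·0.53·0.47·3.03·2.69) = 2.083%.
σ_{5d} = 2.083% × √5 = 4.658%.
z(95%) = 1.645.
VaR = 1.645 × 4.658% = 7.662%; on $1,500,000 that is $114,930.

$115,000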